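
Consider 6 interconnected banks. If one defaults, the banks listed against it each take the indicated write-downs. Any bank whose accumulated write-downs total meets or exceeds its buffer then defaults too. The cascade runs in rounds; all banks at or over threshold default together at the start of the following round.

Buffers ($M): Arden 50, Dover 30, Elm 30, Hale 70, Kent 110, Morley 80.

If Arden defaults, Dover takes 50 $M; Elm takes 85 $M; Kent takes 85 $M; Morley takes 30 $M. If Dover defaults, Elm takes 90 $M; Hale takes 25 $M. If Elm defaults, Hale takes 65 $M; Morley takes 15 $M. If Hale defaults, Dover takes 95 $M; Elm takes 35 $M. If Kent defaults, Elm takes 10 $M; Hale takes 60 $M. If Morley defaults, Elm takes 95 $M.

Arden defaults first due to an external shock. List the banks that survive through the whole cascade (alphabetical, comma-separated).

Round 1 — Arden defaults (initial).
  Dover: +50 → 50 ≥ 30
  Elm: +85 → 85 ≥ 30
  Kent: +85 → 85 < 110
  Morley: +30 → 30 < 80
Round 2 — Dover, Elm default.
  Hale: +25+65 → 90 ≥ 70
  Morley: +15 → 45 < 80
Round 3 — Hale defaults.
No further defaults.

Kent, Morley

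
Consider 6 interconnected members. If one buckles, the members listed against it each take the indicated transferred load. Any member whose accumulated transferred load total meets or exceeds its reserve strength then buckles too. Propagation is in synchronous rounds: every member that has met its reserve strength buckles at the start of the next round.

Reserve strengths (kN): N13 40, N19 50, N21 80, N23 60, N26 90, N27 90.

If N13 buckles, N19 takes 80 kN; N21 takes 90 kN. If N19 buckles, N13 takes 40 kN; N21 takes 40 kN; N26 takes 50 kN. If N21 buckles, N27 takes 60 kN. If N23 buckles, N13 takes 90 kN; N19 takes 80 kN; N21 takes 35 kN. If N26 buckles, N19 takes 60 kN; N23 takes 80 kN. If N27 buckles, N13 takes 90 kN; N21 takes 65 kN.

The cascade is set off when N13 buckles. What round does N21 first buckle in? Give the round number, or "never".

Round 1 — N13 buckles (initial).
  N19: +80 → 80 ≥ 50
  N21: +90 → 90 ≥ 80
Round 2 — N19, N21 buckle.
  N26: +50 → 50 < 90
  N27: +60 → 60 < 90
No further bucklings.

2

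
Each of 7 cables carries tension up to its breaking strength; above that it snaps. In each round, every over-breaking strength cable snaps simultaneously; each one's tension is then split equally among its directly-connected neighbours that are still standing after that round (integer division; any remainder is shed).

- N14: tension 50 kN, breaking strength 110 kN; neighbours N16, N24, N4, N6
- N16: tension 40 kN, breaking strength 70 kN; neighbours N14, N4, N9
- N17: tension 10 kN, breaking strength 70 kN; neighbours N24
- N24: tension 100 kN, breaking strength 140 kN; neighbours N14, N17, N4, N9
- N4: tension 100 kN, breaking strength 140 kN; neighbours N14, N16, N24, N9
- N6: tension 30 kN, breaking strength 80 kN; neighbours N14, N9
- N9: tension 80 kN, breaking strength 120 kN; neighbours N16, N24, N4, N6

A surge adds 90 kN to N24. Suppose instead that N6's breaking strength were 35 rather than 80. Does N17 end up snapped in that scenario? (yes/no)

no

With N6's breaking strength at 35:
Round 1 — N24 at 190 > 140. N24 snaps.
  N24 sheds 190 kN to N14, N17, N4, N9: 47 each (2 lost).
    N14: 50+47 = 97 ≤ 110
    N17: 10+47 = 57 ≤ 70
    N4: 100+47 = 147 > 140
    N9: 80+47 = 127 > 120
Round 2 — N4, N9 snap.
  N4 sheds 147 kN to N14, N16: 73 each (1 lost).
    N14: 97+73 = 170 > 110
    N16: 40+73 = 113 > 70
  N9 sheds 127 kN to N16, N6: 63 each (1 lost).
    N16: 113+63 = 176 > 70
    N6: 30+63 = 93 > 35
Round 3 — N14, N16, N6 snap.
  N14 sheds 170 kN: no online neighbours, lost.
  N16 sheds 176 kN: no online neighbours, lost.
  N6 sheds 93 kN: no online neighbours, lost.
No further breaks.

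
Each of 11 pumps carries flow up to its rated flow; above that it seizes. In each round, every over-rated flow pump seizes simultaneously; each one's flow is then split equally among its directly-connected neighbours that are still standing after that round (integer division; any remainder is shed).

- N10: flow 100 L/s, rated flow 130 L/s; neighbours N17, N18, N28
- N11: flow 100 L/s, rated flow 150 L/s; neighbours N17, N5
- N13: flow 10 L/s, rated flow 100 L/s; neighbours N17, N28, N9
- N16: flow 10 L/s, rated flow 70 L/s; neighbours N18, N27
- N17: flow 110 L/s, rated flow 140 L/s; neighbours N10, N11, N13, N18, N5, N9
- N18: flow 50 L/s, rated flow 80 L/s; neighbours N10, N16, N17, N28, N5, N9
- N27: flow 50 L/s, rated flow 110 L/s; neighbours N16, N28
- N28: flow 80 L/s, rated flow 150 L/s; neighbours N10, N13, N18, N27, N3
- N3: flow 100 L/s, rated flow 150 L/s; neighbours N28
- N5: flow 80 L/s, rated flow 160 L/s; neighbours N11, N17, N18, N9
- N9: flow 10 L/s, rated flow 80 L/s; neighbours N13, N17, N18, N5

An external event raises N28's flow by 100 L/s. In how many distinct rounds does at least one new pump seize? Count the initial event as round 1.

Round 1 — N28 at 180 > 150. N28 seizes.
  N28 sheds 180 L/s to N10, N13, N18, N27, N3: 36 each.
    N10: 100+36 = 136 > 130
    N13: 10+36 = 46 ≤ 100
    N18: 50+36 = 86 > 80
    N27: 50+36 = 86 ≤ 110
    N3: 100+36 = 136 ≤ 150
Round 2 — N10, N18 seize.
  N10 sheds 136 L/s to N17: 136 each.
    N17: 110+136 = 246 > 140
  N18 sheds 86 L/s to N16, N17, N5, N9: 21 each (2 lost).
    N16: 10+21 = 31 ≤ 70
    N17: 246+21 = 267 > 140
    N5: 80+21 = 101 ≤ 160
    N9: 10+21 = 31 ≤ 80
Round 3 — N17 seizes.
  N17 sheds 267 L/s to N11, N13, N5, N9: 66 each (3 lost).
    N11: 100+66 = 166 > 150
    N13: 46+66 = 112 > 100
    N5: 101+66 = 167 > 160
    N9: 31+66 = 97 > 80
Round 4 — N11, N13, N5, N9 seize.
  N11 sheds 166 L/s: no online neighbours, lost.
  N13 sheds 112 L/s: no online neighbours, lost.
  N5 sheds 167 L/s: no online neighbours, lost.
  N9 sheds 97 L/s: no online neighbours, lost.
No further seizures.

4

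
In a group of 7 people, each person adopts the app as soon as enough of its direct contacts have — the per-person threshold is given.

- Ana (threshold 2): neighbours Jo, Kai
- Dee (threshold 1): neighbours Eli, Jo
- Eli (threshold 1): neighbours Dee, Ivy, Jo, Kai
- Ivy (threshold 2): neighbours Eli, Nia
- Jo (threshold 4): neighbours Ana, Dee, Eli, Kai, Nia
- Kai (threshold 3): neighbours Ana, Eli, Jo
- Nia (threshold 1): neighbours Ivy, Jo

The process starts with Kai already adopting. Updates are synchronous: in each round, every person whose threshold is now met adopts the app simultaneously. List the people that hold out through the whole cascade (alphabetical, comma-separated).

Round 1 — Kai adopts the app (initial).
Round 2 — checking thresholds:
  Ana: 1 of 2 neighbours < 2, not yet.
  Eli: 1 of 4 neighbours ≥ 1, adopts the app.
  Jo: 1 of 5 neighbours < 4, not yet.
Round 3 — checking thresholds:
  Ana: 1 of 2 neighbours < 2, not yet.
  Dee: 1 of 2 neighbours ≥ 1, adopts the app.
  Ivy: 1 of 2 neighbours < 2, not yet.
  Jo: 2 of 5 neighbours < 4, not yet.
Round 4 — no new adoptions; cascade stops.

Ana, Ivy, Jo, Nia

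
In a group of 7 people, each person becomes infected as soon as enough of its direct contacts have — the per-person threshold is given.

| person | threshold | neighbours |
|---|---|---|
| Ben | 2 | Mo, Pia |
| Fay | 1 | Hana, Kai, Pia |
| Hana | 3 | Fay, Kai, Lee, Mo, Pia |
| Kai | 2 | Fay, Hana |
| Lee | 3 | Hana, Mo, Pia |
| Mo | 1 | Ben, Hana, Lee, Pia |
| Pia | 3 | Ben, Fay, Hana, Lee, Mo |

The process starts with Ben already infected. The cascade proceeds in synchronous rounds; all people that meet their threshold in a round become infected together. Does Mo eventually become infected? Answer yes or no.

Round 1 — Ben becomes infected (initial).
Round 2 — checking thresholds:
  Mo: 1 of 4 neighbours ≥ 1, becomes infected.
  Pia: 1 of 5 neighbours < 3, below threshold.
Round 3 — no new infections; cascade stops.

yes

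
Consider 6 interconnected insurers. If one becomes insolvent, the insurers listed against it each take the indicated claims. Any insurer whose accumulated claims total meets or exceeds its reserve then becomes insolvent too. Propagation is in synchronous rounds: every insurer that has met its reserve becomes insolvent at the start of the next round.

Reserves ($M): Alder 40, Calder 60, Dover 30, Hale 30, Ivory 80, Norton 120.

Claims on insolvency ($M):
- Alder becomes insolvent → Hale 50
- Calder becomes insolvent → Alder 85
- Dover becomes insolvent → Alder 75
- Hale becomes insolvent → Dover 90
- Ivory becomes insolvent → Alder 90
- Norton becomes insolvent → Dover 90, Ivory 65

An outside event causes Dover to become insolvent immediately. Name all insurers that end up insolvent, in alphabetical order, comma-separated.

Round 1 — Dover becomes insolvent (initial).
  Alder: +75 → 75 ≥ 40
Round 2 — Alder becomes insolvent.
  Hale: +50 → 50 ≥ 30
Round 3 — Hale becomes insolvent.
No further insolvencies.

Alder, Dover, Hale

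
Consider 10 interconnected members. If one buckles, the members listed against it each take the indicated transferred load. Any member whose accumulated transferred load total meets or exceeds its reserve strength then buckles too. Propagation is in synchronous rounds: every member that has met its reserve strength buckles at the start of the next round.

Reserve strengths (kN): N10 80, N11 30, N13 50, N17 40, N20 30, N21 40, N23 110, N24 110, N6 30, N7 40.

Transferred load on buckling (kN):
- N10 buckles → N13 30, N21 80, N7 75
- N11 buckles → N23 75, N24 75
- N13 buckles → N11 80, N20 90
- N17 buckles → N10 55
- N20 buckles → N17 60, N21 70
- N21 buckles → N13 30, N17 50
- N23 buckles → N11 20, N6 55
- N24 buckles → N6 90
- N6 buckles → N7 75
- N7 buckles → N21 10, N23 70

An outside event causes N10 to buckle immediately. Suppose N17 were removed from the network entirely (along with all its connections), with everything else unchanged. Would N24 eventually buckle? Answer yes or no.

no

With N17 removed:
Round 1 — N10 buckles (initial).
  N13: +30 → 30 < 50
  N21: +80 → 80 ≥ 40
  N7: +75 → 75 ≥ 40
Round 2 — N21, N7 buckle.
  N13: +30 → 60 ≥ 50
  N23: +70 → 70 < 110
Round 3 — N13 buckles.
  N11: +80 → 80 ≥ 30
  N20: +90 → 90 ≥ 30
Round 4 — N11, N20 buckle.
  N23: +75 → 145 ≥ 110
  N24: +75 → 75 < 110
Round 5 — N23 buckles.
  N6: +55 → 55 ≥ 30
Round 6 — N6 buckles.
No further bucklings.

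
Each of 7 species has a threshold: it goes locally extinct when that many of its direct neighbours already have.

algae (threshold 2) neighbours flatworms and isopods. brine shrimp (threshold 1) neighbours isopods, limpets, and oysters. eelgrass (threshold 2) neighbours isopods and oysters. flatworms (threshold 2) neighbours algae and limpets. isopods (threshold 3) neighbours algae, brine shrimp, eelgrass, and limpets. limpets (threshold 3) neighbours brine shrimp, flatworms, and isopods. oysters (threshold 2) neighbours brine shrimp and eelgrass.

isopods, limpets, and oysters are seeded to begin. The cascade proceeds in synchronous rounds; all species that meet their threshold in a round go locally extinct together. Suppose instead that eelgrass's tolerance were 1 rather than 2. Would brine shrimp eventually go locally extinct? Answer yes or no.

With eelgrass's tolerance at 1:
Round 1 — isopods, limpets, oysters go locally extinct (initial).
Round 2 — checking thresholds:
  algae: 1 of 2 neighbours < 2, holds.
  brine shrimp: 3 of 3 neighbours ≥ 1, goes locally extinct.
  eelgrass: 2 of 2 neighbours ≥ 1, goes locally extinct.
  flatworms: 1 of 2 neighbours < 2, holds.
Round 3 — no new extinctions; cascade stops.

yes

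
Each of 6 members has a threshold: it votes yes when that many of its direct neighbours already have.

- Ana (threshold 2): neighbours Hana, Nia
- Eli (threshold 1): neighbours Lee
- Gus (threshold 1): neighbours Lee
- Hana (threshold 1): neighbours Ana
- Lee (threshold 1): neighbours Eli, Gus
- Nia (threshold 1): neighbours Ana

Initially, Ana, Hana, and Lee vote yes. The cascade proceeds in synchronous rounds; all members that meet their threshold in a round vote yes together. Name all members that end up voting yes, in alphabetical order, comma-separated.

Ana, Eli, Gus, Hana, Lee, Nia

Round 1 — Ana, Hana, Lee vote yes (initial).
Round 2 — checking thresholds:
  Eli: 1 of 1 neighbours ≥ 1, votes yes.
  Gus: 1 of 1 neighbours ≥ 1, votes yes.
  Nia: 1 of 1 neighbours ≥ 1, votes yes.
Round 3 — no new yes votes; cascade stops.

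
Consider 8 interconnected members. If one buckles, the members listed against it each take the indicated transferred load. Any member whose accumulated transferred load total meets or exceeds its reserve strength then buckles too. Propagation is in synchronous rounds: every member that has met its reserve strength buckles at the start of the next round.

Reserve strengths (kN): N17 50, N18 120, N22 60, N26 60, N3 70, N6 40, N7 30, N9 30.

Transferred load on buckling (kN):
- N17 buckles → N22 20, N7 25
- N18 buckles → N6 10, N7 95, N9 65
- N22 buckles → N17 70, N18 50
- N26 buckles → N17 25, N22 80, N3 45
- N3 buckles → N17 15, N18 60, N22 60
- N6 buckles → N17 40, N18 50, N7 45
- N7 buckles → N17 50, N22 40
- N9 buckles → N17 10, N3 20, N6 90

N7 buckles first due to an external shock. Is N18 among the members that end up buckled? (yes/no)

no

Round 1 — N7 buckles (initial).
  N17: +50 → 50 ≥ 50
  N22: +40 → 40 < 60
Round 2 — N17 buckles.
  N22: +20 → 60 ≥ 60
Round 3 — N22 buckles.
  N18: +50 → 50 < 120
No further bucklings.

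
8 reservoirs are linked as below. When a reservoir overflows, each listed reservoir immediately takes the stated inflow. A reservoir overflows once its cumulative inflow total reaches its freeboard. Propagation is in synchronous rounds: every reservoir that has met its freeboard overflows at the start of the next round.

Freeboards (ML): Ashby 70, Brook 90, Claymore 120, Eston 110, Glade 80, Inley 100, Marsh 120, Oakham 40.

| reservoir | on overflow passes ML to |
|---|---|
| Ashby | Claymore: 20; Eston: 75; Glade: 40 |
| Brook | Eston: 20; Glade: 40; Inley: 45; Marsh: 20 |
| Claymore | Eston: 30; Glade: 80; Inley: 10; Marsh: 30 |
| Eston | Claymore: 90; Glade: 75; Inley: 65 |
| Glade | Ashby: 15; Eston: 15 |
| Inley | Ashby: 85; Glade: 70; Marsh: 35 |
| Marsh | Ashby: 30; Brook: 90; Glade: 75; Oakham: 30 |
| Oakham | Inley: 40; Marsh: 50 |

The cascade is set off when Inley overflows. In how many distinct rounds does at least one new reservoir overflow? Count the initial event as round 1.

Round 1 — Inley overflows (initial).
  Ashby: +85 → 85 ≥ 70
  Glade: +70 → 70 < 80
  Marsh: +35 → 35 < 120
Round 2 — Ashby overflows.
  Claymore: +20 → 20 < 120
  Eston: +75 → 75 < 110
  Glade: +40 → 110 ≥ 80
Round 3 — Glade overflows.
  Eston: +15 → 90 < 110
No further overflows.

3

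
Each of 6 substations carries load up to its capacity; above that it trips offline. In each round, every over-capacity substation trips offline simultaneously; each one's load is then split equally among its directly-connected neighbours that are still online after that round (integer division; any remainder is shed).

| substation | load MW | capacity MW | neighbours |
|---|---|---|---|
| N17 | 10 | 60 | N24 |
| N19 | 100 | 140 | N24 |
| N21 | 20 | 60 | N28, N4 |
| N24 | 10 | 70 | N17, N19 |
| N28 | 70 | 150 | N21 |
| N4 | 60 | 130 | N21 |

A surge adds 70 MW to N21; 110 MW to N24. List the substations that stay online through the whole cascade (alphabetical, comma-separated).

N28, N4

Round 1 — N21 at 90 > 60; N24 at 120 > 70. N21, N24 trip offline.
  N21 sheds 90 MW to N28, N4: 45 each.
    N28: 70+45 = 115 ≤ 150
    N4: 60+45 = 105 ≤ 130
  N24 sheds 120 MW to N17, N19: 60 each.
    N17: 10+60 = 70 > 60
    N19: 100+60 = 160 > 140
Round 2 — N17, N19 trip offline.
  N17 sheds 70 MW: no online neighbours, lost.
  N19 sheds 160 MW: no online neighbours, lost.
No further trips.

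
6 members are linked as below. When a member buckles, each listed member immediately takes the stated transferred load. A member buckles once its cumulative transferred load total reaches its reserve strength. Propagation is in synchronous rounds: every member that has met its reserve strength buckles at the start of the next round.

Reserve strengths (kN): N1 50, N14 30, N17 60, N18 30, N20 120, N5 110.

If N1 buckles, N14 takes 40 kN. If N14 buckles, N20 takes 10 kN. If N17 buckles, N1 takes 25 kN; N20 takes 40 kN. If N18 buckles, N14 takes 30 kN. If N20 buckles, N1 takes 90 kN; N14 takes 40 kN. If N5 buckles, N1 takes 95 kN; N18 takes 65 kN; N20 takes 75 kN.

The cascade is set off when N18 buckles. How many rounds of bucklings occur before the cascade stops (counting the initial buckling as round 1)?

2

Round 1 — N18 buckles (initial).
  N14: +30 → 30 ≥ 30
Round 2 — N14 buckles.
  N20: +10 → 10 < 120
No further bucklings.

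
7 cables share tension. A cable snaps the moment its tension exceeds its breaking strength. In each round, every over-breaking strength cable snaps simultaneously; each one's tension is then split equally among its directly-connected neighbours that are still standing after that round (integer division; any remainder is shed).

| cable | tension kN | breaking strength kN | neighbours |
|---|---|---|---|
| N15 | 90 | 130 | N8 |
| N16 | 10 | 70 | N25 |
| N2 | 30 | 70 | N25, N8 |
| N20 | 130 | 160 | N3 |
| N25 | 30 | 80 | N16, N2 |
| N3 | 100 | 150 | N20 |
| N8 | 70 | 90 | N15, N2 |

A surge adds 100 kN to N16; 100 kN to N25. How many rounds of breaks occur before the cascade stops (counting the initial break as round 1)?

4

Round 1 — N16 at 110 > 70; N25 at 130 > 80. N16, N25 snap.
  N16 sheds 110 kN: no online neighbours, lost.
  N25 sheds 130 kN to N2: 130 each.
    N2: 30+130 = 160 > 70
Round 2 — N2 snaps.
  N2 sheds 160 kN to N8: 160 each.
    N8: 70+160 = 230 > 90
Round 3 — N8 snaps.
  N8 sheds 230 kN to N15: 230 each.
    N15: 90+230 = 320 > 130
Round 4 — N15 snaps.
  N15 sheds 320 kN: no online neighbours, lost.
No further breaks.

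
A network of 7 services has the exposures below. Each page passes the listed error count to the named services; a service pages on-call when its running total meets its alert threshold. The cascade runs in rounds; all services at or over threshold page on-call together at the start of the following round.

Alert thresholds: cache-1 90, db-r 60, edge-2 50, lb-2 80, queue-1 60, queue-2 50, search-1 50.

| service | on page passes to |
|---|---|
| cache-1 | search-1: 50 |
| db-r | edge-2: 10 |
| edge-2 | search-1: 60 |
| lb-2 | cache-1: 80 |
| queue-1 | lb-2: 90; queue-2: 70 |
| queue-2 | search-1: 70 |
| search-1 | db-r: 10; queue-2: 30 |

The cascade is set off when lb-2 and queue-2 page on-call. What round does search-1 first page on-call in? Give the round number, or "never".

2

Round 1 — lb-2, queue-2 page on-call (initial).
  cache-1: +80 → 80 < 90
  search-1: +70 → 70 ≥ 50
Round 2 — search-1 pages on-call.
  db-r: +10 → 10 < 60
No further pages.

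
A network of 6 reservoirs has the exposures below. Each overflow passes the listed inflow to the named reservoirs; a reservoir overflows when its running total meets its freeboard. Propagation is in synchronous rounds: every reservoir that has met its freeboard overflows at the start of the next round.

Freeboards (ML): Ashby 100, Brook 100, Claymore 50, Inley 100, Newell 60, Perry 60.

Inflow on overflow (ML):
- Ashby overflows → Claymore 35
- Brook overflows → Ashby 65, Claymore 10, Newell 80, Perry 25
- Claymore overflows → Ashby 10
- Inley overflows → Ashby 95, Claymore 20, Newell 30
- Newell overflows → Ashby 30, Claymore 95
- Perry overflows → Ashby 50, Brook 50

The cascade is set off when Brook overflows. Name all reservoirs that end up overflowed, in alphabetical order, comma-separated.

Round 1 — Brook overflows (initial).
  Ashby: +65 → 65 < 100
  Claymore: +10 → 10 < 50
  Newell: +80 → 80 ≥ 60
  Perry: +25 → 25 < 60
Round 2 — Newell overflows.
  Ashby: +30 → 95 < 100
  Claymore: +95 → 105 ≥ 50
Round 3 — Claymore overflows.
  Ashby: +10 → 105 ≥ 100
Round 4 — Ashby overflows.
No further overflows.

Ashby, Brook, Claymore, Newell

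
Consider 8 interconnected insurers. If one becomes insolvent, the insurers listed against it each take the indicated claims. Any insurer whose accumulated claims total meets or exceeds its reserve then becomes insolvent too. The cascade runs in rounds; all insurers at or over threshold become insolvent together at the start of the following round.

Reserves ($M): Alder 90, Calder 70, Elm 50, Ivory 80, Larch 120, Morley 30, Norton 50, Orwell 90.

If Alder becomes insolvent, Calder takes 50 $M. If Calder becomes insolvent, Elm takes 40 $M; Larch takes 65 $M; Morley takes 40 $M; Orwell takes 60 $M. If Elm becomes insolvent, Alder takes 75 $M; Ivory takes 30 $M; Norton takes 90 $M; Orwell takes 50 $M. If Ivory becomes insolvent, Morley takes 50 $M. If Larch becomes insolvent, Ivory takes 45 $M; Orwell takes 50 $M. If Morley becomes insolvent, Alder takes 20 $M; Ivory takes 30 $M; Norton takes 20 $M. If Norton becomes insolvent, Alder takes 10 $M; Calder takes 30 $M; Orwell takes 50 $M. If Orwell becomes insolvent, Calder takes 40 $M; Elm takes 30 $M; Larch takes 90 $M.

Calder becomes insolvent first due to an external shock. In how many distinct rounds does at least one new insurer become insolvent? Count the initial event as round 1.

2

Round 1 — Calder becomes insolvent (initial).
  Elm: +40 → 40 < 50
  Larch: +65 → 65 < 120
  Morley: +40 → 40 ≥ 30
  Orwell: +60 → 60 < 90
Round 2 — Morley becomes insolvent.
  Alder: +20 → 20 < 90
  Ivory: +30 → 30 < 80
  Norton: +20 → 20 < 50
No further insolvencies.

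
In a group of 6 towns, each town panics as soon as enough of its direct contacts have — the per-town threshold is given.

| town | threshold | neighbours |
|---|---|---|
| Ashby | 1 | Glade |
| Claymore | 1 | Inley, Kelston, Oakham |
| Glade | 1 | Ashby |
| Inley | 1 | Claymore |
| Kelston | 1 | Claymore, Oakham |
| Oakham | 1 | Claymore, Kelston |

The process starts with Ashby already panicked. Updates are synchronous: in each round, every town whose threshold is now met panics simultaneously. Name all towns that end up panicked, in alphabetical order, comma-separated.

Ashby, Glade

Round 1 — Ashby panics (initial).
Round 2 — checking thresholds:
  Glade: 1 of 1 neighbours ≥ 1, panics.
Round 3 — no new panics; cascade stops.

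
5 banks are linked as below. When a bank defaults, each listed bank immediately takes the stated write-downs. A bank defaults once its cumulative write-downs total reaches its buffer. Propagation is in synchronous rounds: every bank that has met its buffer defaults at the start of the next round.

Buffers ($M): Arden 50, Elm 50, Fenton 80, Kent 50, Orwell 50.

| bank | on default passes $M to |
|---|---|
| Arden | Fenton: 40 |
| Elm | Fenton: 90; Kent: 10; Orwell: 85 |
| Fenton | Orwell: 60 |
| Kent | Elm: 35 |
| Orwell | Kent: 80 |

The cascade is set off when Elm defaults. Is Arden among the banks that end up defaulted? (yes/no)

Round 1 — Elm defaults (initial).
  Fenton: +90 → 90 ≥ 80
  Kent: +10 → 10 < 50
  Orwell: +85 → 85 ≥ 50
Round 2 — Fenton, Orwell default.
  Kent: +80 → 90 ≥ 50
Round 3 — Kent defaults.
No further defaults.

no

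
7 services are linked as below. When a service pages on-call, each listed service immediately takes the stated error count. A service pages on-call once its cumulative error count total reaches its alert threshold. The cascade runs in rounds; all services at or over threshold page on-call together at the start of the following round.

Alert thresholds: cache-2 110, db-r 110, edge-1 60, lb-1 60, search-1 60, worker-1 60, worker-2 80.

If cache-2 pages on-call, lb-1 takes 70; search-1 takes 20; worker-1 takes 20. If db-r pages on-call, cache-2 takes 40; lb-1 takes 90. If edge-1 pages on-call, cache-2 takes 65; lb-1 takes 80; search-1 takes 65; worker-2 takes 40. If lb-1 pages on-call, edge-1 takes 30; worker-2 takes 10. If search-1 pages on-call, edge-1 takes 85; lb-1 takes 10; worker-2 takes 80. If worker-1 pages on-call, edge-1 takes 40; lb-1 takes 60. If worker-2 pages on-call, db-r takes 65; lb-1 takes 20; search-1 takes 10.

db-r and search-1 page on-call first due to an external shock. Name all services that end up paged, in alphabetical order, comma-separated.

db-r, edge-1, lb-1, search-1, worker-2

Round 1 — db-r, search-1 page on-call (initial).
  cache-2: +40 → 40 < 110
  edge-1: +85 → 85 ≥ 60
  lb-1: +90+10 → 100 ≥ 60
  worker-2: +80 → 80 ≥ 80
Round 2 — edge-1, lb-1, worker-2 page on-call.
  cache-2: +65 → 105 < 110
No further pages.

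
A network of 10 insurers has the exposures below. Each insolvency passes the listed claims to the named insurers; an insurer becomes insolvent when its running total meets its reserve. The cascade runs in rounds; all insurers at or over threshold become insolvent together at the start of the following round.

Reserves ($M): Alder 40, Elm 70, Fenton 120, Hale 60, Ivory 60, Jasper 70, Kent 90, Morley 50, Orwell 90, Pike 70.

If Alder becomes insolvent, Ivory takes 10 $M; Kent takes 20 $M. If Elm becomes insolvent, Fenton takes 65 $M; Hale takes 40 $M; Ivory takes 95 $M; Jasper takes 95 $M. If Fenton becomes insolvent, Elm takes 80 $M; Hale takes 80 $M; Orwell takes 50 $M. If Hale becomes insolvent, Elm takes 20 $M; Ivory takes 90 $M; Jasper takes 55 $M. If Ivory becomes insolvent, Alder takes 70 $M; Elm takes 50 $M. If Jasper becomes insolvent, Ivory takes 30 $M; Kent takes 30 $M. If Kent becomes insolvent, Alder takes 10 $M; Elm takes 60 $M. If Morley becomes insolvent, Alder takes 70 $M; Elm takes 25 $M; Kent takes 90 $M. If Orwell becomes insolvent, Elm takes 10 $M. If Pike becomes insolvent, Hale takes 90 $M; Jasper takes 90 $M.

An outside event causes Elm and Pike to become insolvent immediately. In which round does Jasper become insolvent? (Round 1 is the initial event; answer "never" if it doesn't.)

Round 1 — Elm, Pike become insolvent (initial).
  Fenton: +65 → 65 < 120
  Hale: +40+90 → 130 ≥ 60
  Ivory: +95 → 95 ≥ 60
  Jasper: +95+90 → 185 ≥ 70
Round 2 — Hale, Ivory, Jasper become insolvent.
  Alder: +70 → 70 ≥ 40
  Kent: +30 → 30 < 90
Round 3 — Alder becomes insolvent.
  Kent: +20 → 50 < 90
No further insolvencies.

2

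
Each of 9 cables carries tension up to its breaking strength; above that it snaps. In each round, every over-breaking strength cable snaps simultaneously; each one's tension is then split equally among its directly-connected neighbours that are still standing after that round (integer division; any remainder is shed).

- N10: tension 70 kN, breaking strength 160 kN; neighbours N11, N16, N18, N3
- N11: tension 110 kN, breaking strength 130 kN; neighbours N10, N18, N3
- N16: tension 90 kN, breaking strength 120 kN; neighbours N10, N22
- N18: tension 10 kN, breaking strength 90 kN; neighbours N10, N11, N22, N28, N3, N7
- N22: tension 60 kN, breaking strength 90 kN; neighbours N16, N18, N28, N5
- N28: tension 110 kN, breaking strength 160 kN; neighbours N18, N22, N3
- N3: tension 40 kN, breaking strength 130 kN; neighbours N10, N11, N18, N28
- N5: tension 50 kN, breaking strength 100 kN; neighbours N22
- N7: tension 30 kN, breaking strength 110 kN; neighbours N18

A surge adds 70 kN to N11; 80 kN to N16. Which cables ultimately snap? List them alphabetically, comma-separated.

N10, N11, N16, N18, N22, N28, N3, N7

Round 1 — N11 at 180 > 130; N16 at 170 > 120. N11, N16 snap.
  N11 sheds 180 kN to N10, N18, N3: 60 each.
    N10: 70+60 = 130 ≤ 160
    N18: 10+60 = 70 ≤ 90
    N3: 40+60 = 100 ≤ 130
  N16 sheds 170 kN to N10, N22: 85 each.
    N10: 130+85 = 215 > 160
    N22: 60+85 = 145 > 90
Round 2 — N10, N22 snap.
  N10 sheds 215 kN to N18, N3: 107 each (1 lost).
    N18: 70+107 = 177 > 90
    N3: 100+107 = 207 > 130
  N22 sheds 145 kN to N18, N28, N5: 48 each (1 lost).
    N18: 177+48 = 225 > 90
    N28: 110+48 = 158 ≤ 160
    N5: 50+48 = 98 ≤ 100
Round 3 — N18, N3 snap.
  N18 sheds 225 kN to N28, N7: 112 each (1 lost).
    N28: 158+112 = 270 > 160
    N7: 30+112 = 142 > 110
  N3 sheds 207 kN to N28: 207 each.
    N28: 270+207 = 477 > 160
Round 4 — N28, N7 snap.
  N28 sheds 477 kN: no online neighbours, lost.
  N7 sheds 142 kN: no online neighbours, lost.
No further breaks.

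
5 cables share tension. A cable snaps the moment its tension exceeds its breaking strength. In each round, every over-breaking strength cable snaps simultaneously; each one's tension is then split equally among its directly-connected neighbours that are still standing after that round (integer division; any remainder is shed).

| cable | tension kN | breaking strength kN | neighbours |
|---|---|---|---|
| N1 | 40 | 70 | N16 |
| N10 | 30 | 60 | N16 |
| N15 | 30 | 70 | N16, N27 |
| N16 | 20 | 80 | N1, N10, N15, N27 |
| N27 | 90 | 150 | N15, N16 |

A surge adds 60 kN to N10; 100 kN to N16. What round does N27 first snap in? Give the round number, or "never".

Round 1 — N10 at 90 > 60; N16 at 120 > 80. N10, N16 snap.
  N10 sheds 90 kN: no online neighbours, lost.
  N16 sheds 120 kN to N1, N15, N27: 40 each.
    N1: 40+40 = 80 > 70
    N15: 30+40 = 70 ≤ 70
    N27: 90+40 = 130 ≤ 150
Round 2 — N1 snaps.
  N1 sheds 80 kN: no online neighbours, lost.
No further breaks.

never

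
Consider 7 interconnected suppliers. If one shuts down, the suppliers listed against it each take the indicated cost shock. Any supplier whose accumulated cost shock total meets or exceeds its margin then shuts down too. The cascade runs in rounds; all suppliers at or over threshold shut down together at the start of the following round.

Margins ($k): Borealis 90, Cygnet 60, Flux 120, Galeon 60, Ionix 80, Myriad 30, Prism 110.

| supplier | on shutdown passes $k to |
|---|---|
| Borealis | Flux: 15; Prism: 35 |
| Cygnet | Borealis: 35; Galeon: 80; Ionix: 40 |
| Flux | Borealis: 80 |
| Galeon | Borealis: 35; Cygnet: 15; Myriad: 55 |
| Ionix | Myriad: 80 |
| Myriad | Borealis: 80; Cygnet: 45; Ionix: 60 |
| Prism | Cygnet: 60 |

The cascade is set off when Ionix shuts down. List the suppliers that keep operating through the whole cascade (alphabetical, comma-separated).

Round 1 — Ionix shuts down (initial).
  Myriad: +80 → 80 ≥ 30
Round 2 — Myriad shuts down.
  Borealis: +80 → 80 < 90
  Cygnet: +45 → 45 < 60
No further shutdowns.

Borealis, Cygnet, Flux, Galeon, Prism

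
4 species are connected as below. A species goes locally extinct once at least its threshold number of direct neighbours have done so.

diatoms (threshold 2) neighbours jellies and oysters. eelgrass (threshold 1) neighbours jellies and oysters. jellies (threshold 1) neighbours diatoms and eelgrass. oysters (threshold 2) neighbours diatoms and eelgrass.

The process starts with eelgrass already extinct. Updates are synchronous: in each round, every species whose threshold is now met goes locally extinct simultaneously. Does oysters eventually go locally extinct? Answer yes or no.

no

Round 1 — eelgrass goes locally extinct (initial).
Round 2 — checking thresholds:
  jellies: 1 of 2 neighbours ≥ 1, goes locally extinct.
  oysters: 1 of 2 neighbours < 2, not yet.
Round 3 — no new extinctions; cascade stops.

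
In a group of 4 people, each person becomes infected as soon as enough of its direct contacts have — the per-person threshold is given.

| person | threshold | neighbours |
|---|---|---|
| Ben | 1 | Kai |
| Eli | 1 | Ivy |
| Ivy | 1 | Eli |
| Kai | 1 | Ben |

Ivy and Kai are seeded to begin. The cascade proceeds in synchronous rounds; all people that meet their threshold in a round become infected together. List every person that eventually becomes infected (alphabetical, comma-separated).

Ben, Eli, Ivy, Kai

Round 1 — Ivy, Kai become infected (initial).
Round 2 — checking thresholds:
  Ben: 1 of 1 neighbours ≥ 1, becomes infected.
  Eli: 1 of 1 neighbours ≥ 1, becomes infected.
Round 3 — no new infections; cascade stops.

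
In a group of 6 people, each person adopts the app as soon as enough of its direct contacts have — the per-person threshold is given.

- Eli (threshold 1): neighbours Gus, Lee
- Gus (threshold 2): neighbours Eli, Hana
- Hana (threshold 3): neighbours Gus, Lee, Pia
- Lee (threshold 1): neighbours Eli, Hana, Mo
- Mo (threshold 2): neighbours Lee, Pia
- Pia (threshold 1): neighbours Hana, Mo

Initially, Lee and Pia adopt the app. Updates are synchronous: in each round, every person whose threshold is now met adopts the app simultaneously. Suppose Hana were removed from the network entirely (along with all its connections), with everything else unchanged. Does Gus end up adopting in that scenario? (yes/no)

With Hana removed:
Round 1 — Lee, Pia adopt the app (initial).
Round 2 — checking thresholds:
  Eli: 1 of 2 neighbours ≥ 1, adopts the app.
  Mo: 2 of 2 neighbours ≥ 2, adopts the app.
Round 3 — no new adoptions; cascade stops.

no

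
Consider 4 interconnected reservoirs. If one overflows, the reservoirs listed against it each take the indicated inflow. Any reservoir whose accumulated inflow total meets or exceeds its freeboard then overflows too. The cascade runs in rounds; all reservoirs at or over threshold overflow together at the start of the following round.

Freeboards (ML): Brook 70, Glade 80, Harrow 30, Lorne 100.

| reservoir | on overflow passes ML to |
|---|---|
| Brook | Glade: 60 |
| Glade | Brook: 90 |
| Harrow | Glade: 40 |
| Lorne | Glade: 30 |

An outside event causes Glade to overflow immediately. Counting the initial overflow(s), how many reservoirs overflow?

2

Round 1 — Glade overflows (initial).
  Brook: +90 → 90 ≥ 70
Round 2 — Brook overflows.
No further overflows.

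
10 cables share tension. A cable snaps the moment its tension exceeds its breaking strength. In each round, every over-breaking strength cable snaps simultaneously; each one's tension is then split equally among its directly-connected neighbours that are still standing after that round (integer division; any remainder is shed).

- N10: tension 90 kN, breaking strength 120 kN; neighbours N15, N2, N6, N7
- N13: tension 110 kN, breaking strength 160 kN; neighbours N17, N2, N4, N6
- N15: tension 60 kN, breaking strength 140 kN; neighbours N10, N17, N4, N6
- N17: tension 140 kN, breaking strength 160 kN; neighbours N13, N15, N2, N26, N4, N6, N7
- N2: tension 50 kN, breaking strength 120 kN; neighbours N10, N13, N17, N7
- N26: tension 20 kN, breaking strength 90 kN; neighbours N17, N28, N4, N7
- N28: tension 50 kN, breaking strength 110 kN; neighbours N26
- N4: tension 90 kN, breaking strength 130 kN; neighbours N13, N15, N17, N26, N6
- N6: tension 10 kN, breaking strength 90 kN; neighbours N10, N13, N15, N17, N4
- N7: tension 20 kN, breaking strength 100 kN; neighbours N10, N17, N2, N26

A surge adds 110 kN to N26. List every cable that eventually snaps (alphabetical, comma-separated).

N10, N13, N15, N17, N2, N26, N4, N6, N7

Round 1 — N26 at 130 > 90. N26 snaps.
  N26 sheds 130 kN to N17, N28, N4, N7: 32 each (2 lost).
    N17: 140+32 = 172 > 160
    N28: 50+32 = 82 ≤ 110
    N4: 90+32 = 122 ≤ 130
    N7: 20+32 = 52 ≤ 100
Round 2 — N17 snaps.
  N17 sheds 172 kN to N13, N15, N2, N4, N6, N7: 28 each (4 lost).
    N13: 110+28 = 138 ≤ 160
    N15: 60+28 = 88 ≤ 140
    N2: 50+28 = 78 ≤ 120
    N4: 122+28 = 150 > 130
    N6: 10+28 = 38 ≤ 90
    N7: 52+28 = 80 ≤ 100
Round 3 — N4 snaps.
  N4 sheds 150 kN to N13, N15, N6: 50 each.
    N13: 138+50 = 188 > 160
    N15: 88+50 = 138 ≤ 140
    N6: 38+50 = 88 ≤ 90
Round 4 — N13 snaps.
  N13 sheds 188 kN to N2, N6: 94 each.
    N2: 78+94 = 172 > 120
    N6: 88+94 = 182 > 90
Round 5 — N2, N6 snap.
  N2 sheds 172 kN to N10, N7: 86 each.
    N10: 90+86 = 176 > 120
    N7: 80+86 = 166 > 100
  N6 sheds 182 kN to N10, N15: 91 each.
    N10: 176+91 = 267 > 120
    N15: 138+91 = 229 > 140
Round 6 — N10, N15, N7 snap.
  N10 sheds 267 kN: no online neighbours, lost.
  N15 sheds 229 kN: no online neighbours, lost.
  N7 sheds 166 kN: no online neighbours, lost.
No further breaks.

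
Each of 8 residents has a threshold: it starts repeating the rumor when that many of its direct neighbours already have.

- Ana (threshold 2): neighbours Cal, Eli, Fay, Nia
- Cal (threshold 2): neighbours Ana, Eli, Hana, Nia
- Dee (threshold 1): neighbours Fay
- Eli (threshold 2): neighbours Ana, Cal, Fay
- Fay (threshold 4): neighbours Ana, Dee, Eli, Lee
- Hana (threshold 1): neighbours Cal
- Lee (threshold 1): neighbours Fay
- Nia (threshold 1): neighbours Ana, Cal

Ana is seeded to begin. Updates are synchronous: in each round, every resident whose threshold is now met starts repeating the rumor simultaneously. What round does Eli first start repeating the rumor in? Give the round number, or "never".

Round 1 — Ana starts repeating the rumor (initial).
Round 2 — checking thresholds:
  Cal: 1 of 4 neighbours < 2, not yet.
  Eli: 1 of 3 neighbours < 2, not yet.
  Fay: 1 of 4 neighbours < 4, not yet.
  Nia: 1 of 2 neighbours ≥ 1, starts repeating the rumor.
Round 3 — checking thresholds:
  Cal: 2 of 4 neighbours ≥ 2, starts repeating the rumor.
  Eli: 1 of 3 neighbours < 2, not yet.
  Fay: 1 of 4 neighbours < 4, not yet.
Round 4 — checking thresholds:
  Eli: 2 of 3 neighbours ≥ 2, starts repeating the rumor.
  Fay: 1 of 4 neighbours < 4, not yet.
  Hana: 1 of 1 neighbours ≥ 1, starts repeating the rumor.
Round 5 — no new spreads; cascade stops.

4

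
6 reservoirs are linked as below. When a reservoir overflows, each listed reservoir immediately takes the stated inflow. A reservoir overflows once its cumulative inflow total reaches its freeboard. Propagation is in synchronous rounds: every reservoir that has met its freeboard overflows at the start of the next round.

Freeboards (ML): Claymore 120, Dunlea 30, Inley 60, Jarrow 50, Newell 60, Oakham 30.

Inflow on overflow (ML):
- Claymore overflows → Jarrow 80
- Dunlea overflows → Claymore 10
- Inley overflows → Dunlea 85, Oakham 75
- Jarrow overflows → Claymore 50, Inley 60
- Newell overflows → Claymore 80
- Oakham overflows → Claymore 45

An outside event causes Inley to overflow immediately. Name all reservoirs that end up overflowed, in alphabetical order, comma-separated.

Dunlea, Inley, Oakham

Round 1 — Inley overflows (initial).
  Dunlea: +85 → 85 ≥ 30
  Oakham: +75 → 75 ≥ 30
Round 2 — Dunlea, Oakham overflow.
  Claymore: +10+45 → 55 < 120
No further overflows.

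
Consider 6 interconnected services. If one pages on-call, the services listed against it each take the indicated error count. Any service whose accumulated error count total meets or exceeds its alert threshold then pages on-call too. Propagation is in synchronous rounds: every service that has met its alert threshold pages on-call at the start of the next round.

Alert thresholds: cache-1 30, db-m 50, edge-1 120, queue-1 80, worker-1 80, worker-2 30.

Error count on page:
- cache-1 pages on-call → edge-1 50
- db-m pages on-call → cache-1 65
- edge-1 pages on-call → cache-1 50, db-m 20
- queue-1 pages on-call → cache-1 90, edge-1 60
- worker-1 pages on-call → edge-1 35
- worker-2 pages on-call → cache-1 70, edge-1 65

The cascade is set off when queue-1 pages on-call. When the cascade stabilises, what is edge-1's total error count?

110

Round 1 — queue-1 pages on-call (initial).
  cache-1: +90 → 90 ≥ 30
  edge-1: +60 → 60 < 120
Round 2 — cache-1 pages on-call.
  edge-1: +50 → 110 < 120
No further pages.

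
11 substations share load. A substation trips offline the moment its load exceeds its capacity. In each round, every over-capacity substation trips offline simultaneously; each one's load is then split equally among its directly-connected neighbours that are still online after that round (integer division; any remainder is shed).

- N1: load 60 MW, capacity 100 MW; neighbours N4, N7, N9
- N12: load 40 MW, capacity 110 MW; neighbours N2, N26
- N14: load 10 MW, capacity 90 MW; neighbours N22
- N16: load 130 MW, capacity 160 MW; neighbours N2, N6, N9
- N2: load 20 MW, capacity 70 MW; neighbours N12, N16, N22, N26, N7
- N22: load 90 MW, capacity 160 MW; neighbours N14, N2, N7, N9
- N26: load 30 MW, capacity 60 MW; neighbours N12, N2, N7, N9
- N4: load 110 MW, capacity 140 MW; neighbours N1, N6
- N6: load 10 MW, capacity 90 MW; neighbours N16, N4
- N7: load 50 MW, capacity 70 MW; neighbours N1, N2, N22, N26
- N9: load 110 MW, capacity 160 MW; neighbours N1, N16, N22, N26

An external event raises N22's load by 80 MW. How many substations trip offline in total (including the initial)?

Round 1 — N22 at 170 > 160. N22 trips offline.
  N22 sheds 170 MW to N14, N2, N7, N9: 42 each (2 lost).
    N14: 10+42 = 52 ≤ 90
    N2: 20+42 = 62 ≤ 70
    N7: 50+42 = 92 > 70
    N9: 110+42 = 152 ≤ 160
Round 2 — N7 trips offline.
  N7 sheds 92 MW to N1, N2, N26: 30 each (2 lost).
    N1: 60+30 = 90 ≤ 100
    N2: 62+30 = 92 > 70
    N26: 30+30 = 60 ≤ 60
Round 3 — N2 trips offline.
  N2 sheds 92 MW to N12, N16, N26: 30 each (2 lost).
    N12: 40+30 = 70 ≤ 110
    N16: 130+30 = 160 ≤ 160
    N26: 60+30 = 90 > 60
Round 4 — N26 trips offline.
  N26 sheds 90 MW to N12, N9: 45 each.
    N12: 70+45 = 115 > 110
    N9: 152+45 = 197 > 160
Round 5 — N12, N9 trip offline.
  N12 sheds 115 MW: no online neighbours, lost.
  N9 sheds 197 MW to N1, N16: 98 each (1 lost).
    N1: 90+98 = 188 > 100
    N16: 160+98 = 258 > 160
Round 6 — N1, N16 trip offline.
  N1 sheds 188 MW to N4: 188 each.
    N4: 110+188 = 298 > 140
  N16 sheds 258 MW to N6: 258 each.
    N6: 10+258 = 268 > 90
Round 7 — N4, N6 trip offline.
  N4 sheds 298 MW: no online neighbours, lost.
  N6 sheds 268 MW: no online neighbours, lost.
No further trips.

10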